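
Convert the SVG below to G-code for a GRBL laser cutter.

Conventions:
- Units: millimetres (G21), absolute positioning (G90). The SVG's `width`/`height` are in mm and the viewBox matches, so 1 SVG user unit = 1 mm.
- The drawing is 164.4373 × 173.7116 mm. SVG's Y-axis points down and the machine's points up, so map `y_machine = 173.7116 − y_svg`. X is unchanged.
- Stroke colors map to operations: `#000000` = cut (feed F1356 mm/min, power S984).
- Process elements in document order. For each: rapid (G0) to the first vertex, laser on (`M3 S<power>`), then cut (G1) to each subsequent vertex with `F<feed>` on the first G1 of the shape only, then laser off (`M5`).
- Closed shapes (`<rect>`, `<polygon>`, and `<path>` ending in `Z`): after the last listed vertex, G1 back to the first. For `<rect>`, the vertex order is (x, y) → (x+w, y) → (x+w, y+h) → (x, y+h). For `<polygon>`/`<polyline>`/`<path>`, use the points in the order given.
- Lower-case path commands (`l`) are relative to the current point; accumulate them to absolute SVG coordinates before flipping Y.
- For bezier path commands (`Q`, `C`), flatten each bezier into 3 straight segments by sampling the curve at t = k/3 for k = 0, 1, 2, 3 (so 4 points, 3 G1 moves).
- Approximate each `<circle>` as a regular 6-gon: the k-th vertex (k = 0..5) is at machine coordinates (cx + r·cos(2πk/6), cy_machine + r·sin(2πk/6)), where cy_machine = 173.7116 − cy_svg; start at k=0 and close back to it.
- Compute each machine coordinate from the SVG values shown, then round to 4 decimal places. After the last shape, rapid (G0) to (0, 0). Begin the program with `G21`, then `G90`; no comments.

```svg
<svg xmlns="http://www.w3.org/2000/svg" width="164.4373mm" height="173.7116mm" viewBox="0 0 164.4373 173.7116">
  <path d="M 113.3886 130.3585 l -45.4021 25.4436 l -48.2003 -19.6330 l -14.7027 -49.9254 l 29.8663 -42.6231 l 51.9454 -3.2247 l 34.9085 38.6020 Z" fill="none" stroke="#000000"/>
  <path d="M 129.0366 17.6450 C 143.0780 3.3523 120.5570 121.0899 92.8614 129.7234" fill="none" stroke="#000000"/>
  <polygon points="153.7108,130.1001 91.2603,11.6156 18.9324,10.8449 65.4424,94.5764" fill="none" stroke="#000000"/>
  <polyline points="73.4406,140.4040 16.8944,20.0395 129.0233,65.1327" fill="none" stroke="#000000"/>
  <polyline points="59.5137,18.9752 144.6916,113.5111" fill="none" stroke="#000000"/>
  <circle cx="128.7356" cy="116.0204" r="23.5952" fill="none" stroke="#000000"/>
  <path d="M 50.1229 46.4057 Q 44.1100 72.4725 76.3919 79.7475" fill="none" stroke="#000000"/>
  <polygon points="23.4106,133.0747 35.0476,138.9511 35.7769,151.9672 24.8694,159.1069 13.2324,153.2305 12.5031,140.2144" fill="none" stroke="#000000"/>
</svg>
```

1 u = 1 mm; y_m = 173.7116 − y.

[1] `<path>` regular polygon, #000000→cut S984 F1356: (113.3886,43.3531) → (67.9865,17.9095) → (19.7862,37.5425) → (5.0835,87.4679) → (34.9498,130.0910) → (86.8952,133.3157) → (121.8037,94.7137) → (113.3886,43.3531) (closed)

[2] `<path>` cubic bezier, #000000→cut S984 F1356: (129.0366,156.0666) → (132.0530,135.2801) → (117.6696,80.0588) → (92.8614,43.9882)

[3] `<polygon>` closed polygon, #000000→cut S984 F1356: (153.7108,43.6115) → (91.2603,162.0960) → (18.9324,162.8667) → (65.4424,79.1352) → (153.7108,43.6115) (closed)

[4] `<polyline>` open polyline, #000000→cut S984 F1356: (73.4406,33.3076) → (16.8944,153.6721) → (129.0233,108.5789)

[5] `<polyline>` line segment, #000000→cut S984 F1356: (59.5137,154.7364) → (144.6916,60.2005)

[6] `<circle>` circle, #000000→cut S984 F1356: (152.3308,57.6912) → (140.5332,78.1252) → (116.9380,78.1252) → (105.1404,57.6912) → (116.9380,37.2572) → (140.5332,37.2572) → (152.3308,57.6912) (closed)

[7] `<path>` quadratic bezier, #000000→cut S984 F1356: (50.1229,127.3059) → (50.3693,112.0160) → (59.1256,100.9021) → (76.3919,93.9641)

[8] `<polygon>` regular polygon, #000000→cut S984 F1356: (23.4106,40.6369) → (35.0476,34.7605) → (35.7769,21.7444) → (24.8694,14.6047) → (13.2324,20.4811) → (12.5031,33.4972) → (23.4106,40.6369) (closed)

G21
G90
G0 X113.3886 Y43.3531
M3 S984
G1 X67.9865 Y17.9095 F1356
G1 X19.7862 Y37.5425
G1 X5.0835 Y87.4679
G1 X34.9498 Y130.0910
G1 X86.8952 Y133.3157
G1 X121.8037 Y94.7137
G1 X113.3886 Y43.3531
M5
G0 X129.0366 Y156.0666
M3 S984
G1 X132.0530 Y135.2801 F1356
G1 X117.6696 Y80.0588
G1 X92.8614 Y43.9882
M5
G0 X153.7108 Y43.6115
M3 S984
G1 X91.2603 Y162.0960 F1356
G1 X18.9324 Y162.8667
G1 X65.4424 Y79.1352
G1 X153.7108 Y43.6115
M5
G0 X73.4406 Y33.3076
M3 S984
G1 X16.8944 Y153.6721 F1356
G1 X129.0233 Y108.5789
M5
G0 X59.5137 Y154.7364
M3 S984
G1 X144.6916 Y60.2005 F1356
M5
G0 X152.3308 Y57.6912
M3 S984
G1 X140.5332 Y78.1252 F1356
G1 X116.9380 Y78.1252
G1 X105.1404 Y57.6912
G1 X116.9380 Y37.2572
G1 X140.5332 Y37.2572
G1 X152.3308 Y57.6912
M5
G0 X50.1229 Y127.3059
M3 S984
G1 X50.3693 Y112.0160 F1356
G1 X59.1256 Y100.9021
G1 X76.3919 Y93.9641
M5
G0 X23.4106 Y40.6369
M3 S984
G1 X35.0476 Y34.7605 F1356
G1 X35.7769 Y21.7444
G1 X24.8694 Y14.6047
G1 X13.2324 Y20.4811
G1 X12.5031 Y33.4972
G1 X23.4106 Y40.6369
M5
G0 X0.0000 Y0.0000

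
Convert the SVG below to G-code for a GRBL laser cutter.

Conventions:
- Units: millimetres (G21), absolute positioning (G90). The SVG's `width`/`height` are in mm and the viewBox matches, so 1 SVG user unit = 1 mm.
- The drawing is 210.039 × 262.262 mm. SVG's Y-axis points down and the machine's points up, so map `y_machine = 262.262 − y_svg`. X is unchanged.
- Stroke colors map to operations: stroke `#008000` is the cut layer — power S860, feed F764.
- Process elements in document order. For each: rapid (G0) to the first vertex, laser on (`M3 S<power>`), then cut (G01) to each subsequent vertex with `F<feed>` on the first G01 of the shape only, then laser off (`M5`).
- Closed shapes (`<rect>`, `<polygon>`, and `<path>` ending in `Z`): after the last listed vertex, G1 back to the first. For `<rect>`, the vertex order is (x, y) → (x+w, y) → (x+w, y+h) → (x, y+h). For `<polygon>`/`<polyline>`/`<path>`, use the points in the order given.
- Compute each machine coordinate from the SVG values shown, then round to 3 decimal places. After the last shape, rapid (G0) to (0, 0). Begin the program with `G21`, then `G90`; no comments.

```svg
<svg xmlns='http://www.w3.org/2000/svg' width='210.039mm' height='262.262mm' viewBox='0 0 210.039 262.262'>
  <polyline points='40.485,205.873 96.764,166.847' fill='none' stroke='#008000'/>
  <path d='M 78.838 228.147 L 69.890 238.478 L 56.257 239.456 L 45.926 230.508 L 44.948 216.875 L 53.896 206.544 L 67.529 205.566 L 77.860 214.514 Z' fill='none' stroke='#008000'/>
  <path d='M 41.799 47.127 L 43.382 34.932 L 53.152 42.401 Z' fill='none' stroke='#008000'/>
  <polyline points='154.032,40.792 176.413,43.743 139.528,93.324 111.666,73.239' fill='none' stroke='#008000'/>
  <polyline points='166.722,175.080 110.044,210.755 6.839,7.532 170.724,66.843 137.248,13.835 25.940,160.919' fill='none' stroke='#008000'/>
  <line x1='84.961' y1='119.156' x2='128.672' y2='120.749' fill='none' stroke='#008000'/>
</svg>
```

G21
G90
G0 X40.485 Y56.389
M3 S860
G01 X96.764 Y95.415 F764
M5
G0 X78.838 Y34.115
M3 S860
G01 X69.890 Y23.784 F764
G01 X56.257 Y22.806
G01 X45.926 Y31.754
G01 X44.948 Y45.387
G01 X53.896 Y55.718
G01 X67.529 Y56.696
G01 X77.860 Y47.748
G01 X78.838 Y34.115
M5
G0 X41.799 Y215.135
M3 S860
G01 X43.382 Y227.330 F764
G01 X53.152 Y219.861
G01 X41.799 Y215.135
M5
G0 X154.032 Y221.470
M3 S860
G01 X176.413 Y218.519 F764
G01 X139.528 Y168.938
G01 X111.666 Y189.023
M5
G0 X166.722 Y87.182
M3 S860
G01 X110.044 Y51.507 F764
G01 X6.839 Y254.730
G01 X170.724 Y195.419
G01 X137.248 Y248.427
G01 X25.940 Y101.343
M5
G0 X84.961 Y143.106
M3 S860
G01 X128.672 Y141.513 F764
M5
G0 X0.000 Y0.000

viewBox `0 0 210.039 262.262` with mm width/height → 1 unit = 1 mm. Flip: y_m = 262.262 − y_svg.

**Shape 1** — `<polyline>` line segment, stroke `#008000` → cut (S860, F764). Machine vertices: (40.485,56.389) → (96.764,95.415). Open path.

**Shape 2** — `<path>` regular polygon, stroke `#008000` → cut (S860, F764). Machine vertices: (78.838,34.115) → (69.890,23.784) → (56.257,22.806) → (45.926,31.754) → (44.948,45.387) → (53.896,55.718) → (67.529,56.696) → (77.860,47.748) → (78.838,34.115). Closed: final G1 returns to the first vertex.

**Shape 3** — `<path>` regular polygon, stroke `#008000` → cut (S860, F764). Machine vertices: (41.799,215.135) → (43.382,227.330) → (53.152,219.861) → (41.799,215.135). Closed: final G1 returns to the first vertex.

**Shape 4** — `<polyline>` open polyline, stroke `#008000` → cut (S860, F764). Machine vertices: (154.032,221.470) → (176.413,218.519) → (139.528,168.938) → (111.666,189.023). Open path.

**Shape 5** — `<polyline>` open polyline, stroke `#008000` → cut (S860, F764). Machine vertices: (166.722,87.182) → (110.044,51.507) → (6.839,254.730) → (170.724,195.419) → (137.248,248.427) → (25.940,101.343). Open path.

**Shape 6** — `<line>` line segment, stroke `#008000` → cut (S860, F764). Machine vertices: (84.961,143.106) → (128.672,141.513). Open path.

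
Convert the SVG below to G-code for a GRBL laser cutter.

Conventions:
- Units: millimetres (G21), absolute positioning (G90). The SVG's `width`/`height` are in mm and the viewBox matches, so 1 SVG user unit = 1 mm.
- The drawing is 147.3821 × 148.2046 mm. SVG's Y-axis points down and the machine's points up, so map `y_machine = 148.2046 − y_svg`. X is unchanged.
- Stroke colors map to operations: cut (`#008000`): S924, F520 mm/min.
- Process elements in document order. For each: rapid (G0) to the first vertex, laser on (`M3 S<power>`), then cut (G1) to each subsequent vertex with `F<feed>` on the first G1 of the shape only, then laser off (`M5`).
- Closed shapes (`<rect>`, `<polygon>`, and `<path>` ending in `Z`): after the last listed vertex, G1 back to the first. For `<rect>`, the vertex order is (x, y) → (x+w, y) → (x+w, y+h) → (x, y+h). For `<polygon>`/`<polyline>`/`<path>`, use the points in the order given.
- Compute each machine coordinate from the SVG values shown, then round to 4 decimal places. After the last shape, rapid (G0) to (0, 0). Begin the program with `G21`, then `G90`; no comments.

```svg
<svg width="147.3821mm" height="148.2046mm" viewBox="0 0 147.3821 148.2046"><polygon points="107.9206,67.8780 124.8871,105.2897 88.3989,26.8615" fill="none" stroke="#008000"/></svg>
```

G21
G90
G0 X107.9206 Y80.3266
M3 S924
G1 X124.8871 Y42.9149 F520
G1 X88.3989 Y121.3431
G1 X107.9206 Y80.3266
M5
G0 X0.0000 Y0.0000

1 u = 1 mm; y_m = 148.2046 − y.

[1] `<polygon>` closed polygon, #008000→cut S924 F520: (107.9206,80.3266) → (124.8871,42.9149) → (88.3989,121.3431) → (107.9206,80.3266) (closed)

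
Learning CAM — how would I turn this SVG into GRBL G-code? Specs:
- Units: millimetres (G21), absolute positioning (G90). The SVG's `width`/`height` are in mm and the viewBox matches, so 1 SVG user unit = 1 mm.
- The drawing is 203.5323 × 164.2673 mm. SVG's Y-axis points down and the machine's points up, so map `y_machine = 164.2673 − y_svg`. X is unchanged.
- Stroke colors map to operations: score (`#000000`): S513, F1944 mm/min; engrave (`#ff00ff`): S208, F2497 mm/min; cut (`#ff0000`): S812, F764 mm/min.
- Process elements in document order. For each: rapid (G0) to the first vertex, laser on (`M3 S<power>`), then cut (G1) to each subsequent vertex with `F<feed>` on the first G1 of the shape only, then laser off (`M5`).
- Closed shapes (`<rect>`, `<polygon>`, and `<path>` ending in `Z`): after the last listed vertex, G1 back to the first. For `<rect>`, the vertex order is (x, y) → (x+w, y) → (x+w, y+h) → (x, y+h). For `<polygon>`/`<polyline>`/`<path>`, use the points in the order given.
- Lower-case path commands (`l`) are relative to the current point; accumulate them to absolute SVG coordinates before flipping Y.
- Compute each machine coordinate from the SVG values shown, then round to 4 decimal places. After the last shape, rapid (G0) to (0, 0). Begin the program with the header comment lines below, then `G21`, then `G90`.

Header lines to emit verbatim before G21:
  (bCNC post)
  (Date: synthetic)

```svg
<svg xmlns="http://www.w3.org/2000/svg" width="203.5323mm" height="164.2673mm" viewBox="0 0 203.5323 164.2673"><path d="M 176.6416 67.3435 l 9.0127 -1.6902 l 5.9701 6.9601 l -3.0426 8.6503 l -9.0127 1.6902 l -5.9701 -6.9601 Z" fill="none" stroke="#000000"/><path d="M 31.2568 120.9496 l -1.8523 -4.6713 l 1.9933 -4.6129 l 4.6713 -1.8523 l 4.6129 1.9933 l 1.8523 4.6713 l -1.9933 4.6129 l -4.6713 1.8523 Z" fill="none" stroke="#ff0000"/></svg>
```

viewBox `0 0 203.5323 164.2673` with mm width/height → 1 unit = 1 mm. Flip: y_m = 164.2673 − y_svg.

**Shape 1** — `<path>` regular polygon, stroke `#000000` → score (S513, F1944). Machine vertices: (176.6416,96.9238) → (185.6543,98.6140) → (191.6244,91.6539) → (188.5818,83.0036) → (179.5691,81.3134) → (173.5990,88.2735) → (176.6416,96.9238). Closed: final G1 returns to the first vertex.

**Shape 2** — `<path>` regular polygon, stroke `#ff0000` → cut (S812, F764). Machine vertices: (31.2568,43.3177) → (29.4045,47.9890) → (31.3978,52.6019) → (36.0691,54.4542) → (40.6820,52.4609) → (42.5343,47.7896) → (40.5410,43.1767) → (35.8697,41.3244) → (31.2568,43.3177). Closed: final G1 returns to the first vertex.

(bCNC post)
(Date: synthetic)
G21
G90
G0 X176.6416 Y96.9238
M3 S513
G1 X185.6543 Y98.6140 F1944
G1 X191.6244 Y91.6539
G1 X188.5818 Y83.0036
G1 X179.5691 Y81.3134
G1 X173.5990 Y88.2735
G1 X176.6416 Y96.9238
M5
G0 X31.2568 Y43.3177
M3 S812
G1 X29.4045 Y47.9890 F764
G1 X31.3978 Y52.6019
G1 X36.0691 Y54.4542
G1 X40.6820 Y52.4609
G1 X42.5343 Y47.7896
G1 X40.5410 Y43.1767
G1 X35.8697 Y41.3244
G1 X31.2568 Y43.3177
M5
G0 X0.0000 Y0.0000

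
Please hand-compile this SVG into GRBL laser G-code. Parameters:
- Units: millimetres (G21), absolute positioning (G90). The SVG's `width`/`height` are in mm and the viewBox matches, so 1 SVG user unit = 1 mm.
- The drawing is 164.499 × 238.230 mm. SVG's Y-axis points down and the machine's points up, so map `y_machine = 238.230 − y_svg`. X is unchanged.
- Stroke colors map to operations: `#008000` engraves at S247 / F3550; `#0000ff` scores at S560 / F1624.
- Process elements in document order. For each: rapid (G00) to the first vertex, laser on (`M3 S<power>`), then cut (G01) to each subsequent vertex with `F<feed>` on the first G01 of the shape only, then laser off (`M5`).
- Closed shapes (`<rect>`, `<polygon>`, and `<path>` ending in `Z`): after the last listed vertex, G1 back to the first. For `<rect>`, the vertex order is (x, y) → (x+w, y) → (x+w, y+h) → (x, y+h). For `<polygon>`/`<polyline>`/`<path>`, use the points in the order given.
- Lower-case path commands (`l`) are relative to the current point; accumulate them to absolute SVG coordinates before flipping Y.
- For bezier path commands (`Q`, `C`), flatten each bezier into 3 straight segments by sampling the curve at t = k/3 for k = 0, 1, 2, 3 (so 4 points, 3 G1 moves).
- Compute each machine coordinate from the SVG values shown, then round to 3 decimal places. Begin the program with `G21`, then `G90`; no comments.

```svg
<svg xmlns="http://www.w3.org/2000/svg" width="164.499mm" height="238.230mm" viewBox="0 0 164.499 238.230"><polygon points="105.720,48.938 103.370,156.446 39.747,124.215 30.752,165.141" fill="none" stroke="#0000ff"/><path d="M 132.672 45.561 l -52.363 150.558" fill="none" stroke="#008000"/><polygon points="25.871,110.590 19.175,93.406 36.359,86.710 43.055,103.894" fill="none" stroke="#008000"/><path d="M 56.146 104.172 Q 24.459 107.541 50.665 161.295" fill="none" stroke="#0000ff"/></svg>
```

G21
G90
G00 X105.720 Y189.292
M3 S560
G01 X103.370 Y81.784 F1624
G01 X39.747 Y114.015
G01 X30.752 Y73.089
G01 X105.720 Y189.292
M5
G00 X132.672 Y192.669
M3 S247
G01 X80.309 Y42.111 F3550
M5
G00 X25.871 Y127.640
M3 S247
G01 X19.175 Y144.824 F3550
G01 X36.359 Y151.520
G01 X43.055 Y134.336
G01 X25.871 Y127.640
M5
G00 X56.146 Y134.058
M3 S560
G01 X41.454 Y126.214 F1624
G01 X39.627 Y107.173
G01 X50.665 Y76.935
M5

Since the viewBox matches the mm dimensions, user units are millimetres directly. The only transform is the Y-flip y_m = 238.230 − y_svg.

Shape 1 is a closed polygon drawn with `<polygon>`. Its stroke #0000ff means score at S560, F1624. After flipping Y the toolpath is (105.720,189.292) → (103.370,81.784) → (39.747,114.015) → (30.752,73.089) → (105.720,189.292), returning to the start.

Shape 2 is a line segment drawn with `<path>`. Its stroke #008000 means engrave at S247, F3550. After flipping Y the toolpath is (132.672,192.669) → (80.309,42.111).

Shape 3 is a regular polygon drawn with `<polygon>`. Its stroke #008000 means engrave at S247, F3550. After flipping Y the toolpath is (25.871,127.640) → (19.175,144.824) → (36.359,151.520) → (43.055,134.336) → (25.871,127.640), returning to the start.

Shape 4 is a quadratic bezier drawn with `<path>`. Its stroke #0000ff means score at S560, F1624. After flipping Y the toolpath is (56.146,134.058) → (41.454,126.214) → (39.627,107.173) → (50.665,76.935).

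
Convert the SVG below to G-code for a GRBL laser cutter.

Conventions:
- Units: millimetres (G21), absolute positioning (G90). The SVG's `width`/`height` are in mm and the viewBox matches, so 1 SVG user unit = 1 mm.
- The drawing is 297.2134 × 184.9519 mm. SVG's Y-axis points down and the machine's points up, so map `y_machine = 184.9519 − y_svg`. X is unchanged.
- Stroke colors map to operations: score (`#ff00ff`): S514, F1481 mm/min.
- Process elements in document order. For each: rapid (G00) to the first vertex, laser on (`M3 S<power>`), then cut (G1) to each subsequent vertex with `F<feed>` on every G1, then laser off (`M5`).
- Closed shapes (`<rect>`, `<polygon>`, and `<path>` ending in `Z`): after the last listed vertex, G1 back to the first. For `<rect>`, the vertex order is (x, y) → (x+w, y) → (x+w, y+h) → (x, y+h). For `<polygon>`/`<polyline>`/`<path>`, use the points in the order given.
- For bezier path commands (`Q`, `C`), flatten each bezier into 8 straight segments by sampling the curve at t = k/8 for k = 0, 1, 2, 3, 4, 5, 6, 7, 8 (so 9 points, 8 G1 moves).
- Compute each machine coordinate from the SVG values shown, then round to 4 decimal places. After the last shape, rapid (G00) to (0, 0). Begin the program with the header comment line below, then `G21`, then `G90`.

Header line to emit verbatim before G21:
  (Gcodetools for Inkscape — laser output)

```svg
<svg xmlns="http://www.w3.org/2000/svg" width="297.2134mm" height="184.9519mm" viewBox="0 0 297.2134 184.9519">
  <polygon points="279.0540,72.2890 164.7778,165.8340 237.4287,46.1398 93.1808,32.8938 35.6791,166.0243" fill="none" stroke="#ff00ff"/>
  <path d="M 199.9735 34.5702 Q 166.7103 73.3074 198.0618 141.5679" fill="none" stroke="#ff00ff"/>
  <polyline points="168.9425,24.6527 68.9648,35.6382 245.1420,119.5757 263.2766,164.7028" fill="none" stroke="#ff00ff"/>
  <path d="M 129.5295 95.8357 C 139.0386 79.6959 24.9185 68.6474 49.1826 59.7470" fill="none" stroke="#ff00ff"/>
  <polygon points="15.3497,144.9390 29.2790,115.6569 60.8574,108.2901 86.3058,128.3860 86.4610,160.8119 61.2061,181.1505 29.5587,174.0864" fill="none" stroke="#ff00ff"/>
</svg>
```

1 u = 1 mm; y_m = 184.9519 − y.

[1] `<polygon>` closed polygon, #ff00ff→score S514 F1481: (279.0540,112.6629) → (164.7778,19.1179) → (237.4287,138.8121) → (93.1808,152.0581) → (35.6791,18.9276) → (279.0540,112.6629) (closed)

[2] `<path>` quadratic bezier, #ff00ff→score S514 F1481: (199.9735,150.3817) → (192.6673,140.2361) → (187.3803,129.1679) → (184.1125,117.1771) → (182.8640,104.2637) → (183.6346,90.4277) → (186.4245,75.6690) → (191.2335,59.9878) → (198.0618,43.3840)

[3] `<polyline>` open polyline, #ff00ff→score S514 F1481: (168.9425,160.2992) → (68.9648,149.3137) → (245.1420,65.3762) → (263.2766,20.2491)

[4] `<path>` cubic bezier, #ff00ff→score S514 F1481: (129.5295,89.1162) → (127.8120,94.9357) → (117.5748,100.3124) → (101.8883,105.2808) → (83.8229,109.8753) → (66.4492,114.1305) → (52.8376,118.0808) → (46.0586,121.7608) → (49.1826,125.2049)

[5] `<polygon>` regular polygon, #ff00ff→score S514 F1481: (15.3497,40.0129) → (29.2790,69.2950) → (60.8574,76.6618) → (86.3058,56.5659) → (86.4610,24.1400) → (61.2061,3.8014) → (29.5587,10.8655) → (15.3497,40.0129) (closed)

(Gcodetools for Inkscape — laser output)
G21
G90
G00 X279.0540 Y112.6629
M3 S514
G1 X164.7778 Y19.1179 F1481
G1 X237.4287 Y138.8121 F1481
G1 X93.1808 Y152.0581 F1481
G1 X35.6791 Y18.9276 F1481
G1 X279.0540 Y112.6629 F1481
M5
G00 X199.9735 Y150.3817
M3 S514
G1 X192.6673 Y140.2361 F1481
G1 X187.3803 Y129.1679 F1481
G1 X184.1125 Y117.1771 F1481
G1 X182.8640 Y104.2637 F1481
G1 X183.6346 Y90.4277 F1481
G1 X186.4245 Y75.6690 F1481
G1 X191.2335 Y59.9878 F1481
G1 X198.0618 Y43.3840 F1481
M5
G00 X168.9425 Y160.2992
M3 S514
G1 X68.9648 Y149.3137 F1481
G1 X245.1420 Y65.3762 F1481
G1 X263.2766 Y20.2491 F1481
M5
G00 X129.5295 Y89.1162
M3 S514
G1 X127.8120 Y94.9357 F1481
G1 X117.5748 Y100.3124 F1481
G1 X101.8883 Y105.2808 F1481
G1 X83.8229 Y109.8753 F1481
G1 X66.4492 Y114.1305 F1481
G1 X52.8376 Y118.0808 F1481
G1 X46.0586 Y121.7608 F1481
G1 X49.1826 Y125.2049 F1481
M5
G00 X15.3497 Y40.0129
M3 S514
G1 X29.2790 Y69.2950 F1481
G1 X60.8574 Y76.6618 F1481
G1 X86.3058 Y56.5659 F1481
G1 X86.4610 Y24.1400 F1481
G1 X61.2061 Y3.8014 F1481
G1 X29.5587 Y10.8655 F1481
G1 X15.3497 Y40.0129 F1481
M5
G00 X0.0000 Y0.0000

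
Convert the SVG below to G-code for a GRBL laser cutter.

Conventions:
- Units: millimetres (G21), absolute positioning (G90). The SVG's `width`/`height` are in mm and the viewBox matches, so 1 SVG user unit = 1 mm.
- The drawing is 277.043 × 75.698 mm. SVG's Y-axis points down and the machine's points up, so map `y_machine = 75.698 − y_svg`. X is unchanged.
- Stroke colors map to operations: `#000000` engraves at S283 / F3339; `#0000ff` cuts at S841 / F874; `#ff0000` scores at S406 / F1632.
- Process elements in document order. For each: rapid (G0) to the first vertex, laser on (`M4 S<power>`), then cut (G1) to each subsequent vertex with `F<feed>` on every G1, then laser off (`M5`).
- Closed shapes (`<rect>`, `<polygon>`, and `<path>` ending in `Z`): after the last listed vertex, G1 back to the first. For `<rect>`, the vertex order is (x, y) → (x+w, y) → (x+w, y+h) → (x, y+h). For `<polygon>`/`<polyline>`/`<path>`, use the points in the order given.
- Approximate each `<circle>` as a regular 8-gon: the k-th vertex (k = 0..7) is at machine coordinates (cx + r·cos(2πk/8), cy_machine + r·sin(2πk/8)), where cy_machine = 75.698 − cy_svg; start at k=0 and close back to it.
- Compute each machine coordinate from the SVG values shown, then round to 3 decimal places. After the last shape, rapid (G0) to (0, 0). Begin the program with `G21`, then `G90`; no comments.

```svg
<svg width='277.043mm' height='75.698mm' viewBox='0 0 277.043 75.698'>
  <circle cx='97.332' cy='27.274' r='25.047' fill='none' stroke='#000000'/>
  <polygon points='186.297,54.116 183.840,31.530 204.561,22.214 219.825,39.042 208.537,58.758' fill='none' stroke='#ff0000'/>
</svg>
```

G21
G90
G0 X122.379 Y48.424
M4 S283
G1 X115.043 Y66.135 F3339
G1 X97.332 Y73.471 F3339
G1 X79.621 Y66.135 F3339
G1 X72.285 Y48.424 F3339
G1 X79.621 Y30.713 F3339
G1 X97.332 Y23.377 F3339
G1 X115.043 Y30.713 F3339
G1 X122.379 Y48.424 F3339
M5
G0 X186.297 Y21.582
M4 S406
G1 X183.840 Y44.168 F1632
G1 X204.561 Y53.484 F1632
G1 X219.825 Y36.656 F1632
G1 X208.537 Y16.940 F1632
G1 X186.297 Y21.582 F1632
M5
G0 X0.000 Y0.000

Since the viewBox matches the mm dimensions, user units are millimetres directly. The only transform is the Y-flip y_m = 75.698 − y_svg.

Shape 1 is a circle drawn with `<circle>`. Its stroke #000000 means engrave at S283, F3339. After flipping Y the toolpath is (122.379,48.424) → (115.043,66.135) → (97.332,73.471) → (79.621,66.135) → (72.285,48.424) → (79.621,30.713) → (97.332,23.377) → (115.043,30.713) → (122.379,48.424), returning to the start.

Shape 2 is a regular polygon drawn with `<polygon>`. Its stroke #ff0000 means score at S406, F1632. After flipping Y the toolpath is (186.297,21.582) → (183.840,44.168) → (204.561,53.484) → (219.825,36.656) → (208.537,16.940) → (186.297,21.582), returning to the start.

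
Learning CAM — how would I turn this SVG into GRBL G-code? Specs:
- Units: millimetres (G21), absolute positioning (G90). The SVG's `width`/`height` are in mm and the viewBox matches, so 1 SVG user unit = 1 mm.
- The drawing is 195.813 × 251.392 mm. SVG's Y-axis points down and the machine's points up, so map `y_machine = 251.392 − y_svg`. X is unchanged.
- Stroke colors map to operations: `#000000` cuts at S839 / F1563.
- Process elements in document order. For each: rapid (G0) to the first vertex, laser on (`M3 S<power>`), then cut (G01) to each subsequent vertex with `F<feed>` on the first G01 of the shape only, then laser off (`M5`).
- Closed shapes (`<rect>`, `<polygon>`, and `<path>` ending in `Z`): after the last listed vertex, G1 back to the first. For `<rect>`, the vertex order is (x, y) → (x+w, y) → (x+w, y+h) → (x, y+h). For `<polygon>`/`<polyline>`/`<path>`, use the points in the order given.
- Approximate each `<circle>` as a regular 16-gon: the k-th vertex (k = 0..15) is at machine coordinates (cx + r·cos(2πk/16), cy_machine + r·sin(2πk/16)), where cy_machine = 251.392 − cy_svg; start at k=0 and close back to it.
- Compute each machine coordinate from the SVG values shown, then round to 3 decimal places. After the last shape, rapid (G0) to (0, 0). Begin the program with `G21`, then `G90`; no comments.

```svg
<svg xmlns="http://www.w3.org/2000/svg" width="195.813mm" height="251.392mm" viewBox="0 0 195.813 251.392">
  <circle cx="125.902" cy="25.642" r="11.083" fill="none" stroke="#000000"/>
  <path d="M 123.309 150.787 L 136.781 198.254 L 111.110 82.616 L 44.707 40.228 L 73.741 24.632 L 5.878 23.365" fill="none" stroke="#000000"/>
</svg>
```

G21
G90
G0 X136.985 Y225.750
M3 S839
G01 X136.141 Y229.991 F1563
G01 X133.739 Y233.587
G01 X130.143 Y235.989
G01 X125.902 Y236.833
G01 X121.661 Y235.989
G01 X118.065 Y233.587
G01 X115.663 Y229.991
G01 X114.819 Y225.750
G01 X115.663 Y221.509
G01 X118.065 Y217.913
G01 X121.661 Y215.511
G01 X125.902 Y214.667
G01 X130.143 Y215.511
G01 X133.739 Y217.913
G01 X136.141 Y221.509
G01 X136.985 Y225.750
M5
G0 X123.309 Y100.605
M3 S839
G01 X136.781 Y53.138 F1563
G01 X111.110 Y168.776
G01 X44.707 Y211.164
G01 X73.741 Y226.760
G01 X5.878 Y228.027
M5
G0 X0.000 Y0.000

Since the viewBox matches the mm dimensions, user units are millimetres directly. The only transform is the Y-flip y_m = 251.392 − y_svg.

Shape 1 is a circle drawn with `<circle>`. Its stroke #000000 means cut at S839, F1563. After flipping Y the toolpath is (136.985,225.750) → (136.141,229.991) → (133.739,233.587) → (130.143,235.989) → (125.902,236.833) → (121.661,235.989) → (118.065,233.587) → (115.663,229.991) → (114.819,225.750) → (115.663,221.509) → (118.065,217.913) → (121.661,215.511) → (125.902,214.667) → (130.143,215.511) → (133.739,217.913) → (136.141,221.509) → (136.985,225.750), returning to the start.

Shape 2 is a open polyline drawn with `<path>`. Its stroke #000000 means cut at S839, F1563. After flipping Y the toolpath is (123.309,100.605) → (136.781,53.138) → (111.110,168.776) → (44.707,211.164) → (73.741,226.760) → (5.878,228.027).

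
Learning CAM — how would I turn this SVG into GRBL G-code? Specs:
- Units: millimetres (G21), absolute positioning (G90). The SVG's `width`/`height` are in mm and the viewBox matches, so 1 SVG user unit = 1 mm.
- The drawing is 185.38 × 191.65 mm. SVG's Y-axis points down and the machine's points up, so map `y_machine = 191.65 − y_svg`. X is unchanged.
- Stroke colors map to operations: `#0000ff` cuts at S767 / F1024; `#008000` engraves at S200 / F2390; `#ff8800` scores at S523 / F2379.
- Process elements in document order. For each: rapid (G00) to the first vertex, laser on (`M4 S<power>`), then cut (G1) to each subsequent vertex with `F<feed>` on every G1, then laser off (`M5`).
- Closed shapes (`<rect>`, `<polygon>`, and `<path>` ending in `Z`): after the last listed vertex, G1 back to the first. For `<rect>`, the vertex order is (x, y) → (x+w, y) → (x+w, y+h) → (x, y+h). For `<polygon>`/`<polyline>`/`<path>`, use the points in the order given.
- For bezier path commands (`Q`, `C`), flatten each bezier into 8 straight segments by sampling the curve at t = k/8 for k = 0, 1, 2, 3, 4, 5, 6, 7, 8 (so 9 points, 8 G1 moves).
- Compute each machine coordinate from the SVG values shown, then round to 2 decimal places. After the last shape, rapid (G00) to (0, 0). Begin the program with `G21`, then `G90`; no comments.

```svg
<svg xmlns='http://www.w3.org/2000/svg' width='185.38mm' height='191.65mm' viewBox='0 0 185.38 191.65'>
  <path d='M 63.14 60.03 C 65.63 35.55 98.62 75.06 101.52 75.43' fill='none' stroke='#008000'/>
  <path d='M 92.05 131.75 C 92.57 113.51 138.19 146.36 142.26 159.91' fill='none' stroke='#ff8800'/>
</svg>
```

Since the viewBox matches the mm dimensions, user units are millimetres directly. The only transform is the Y-flip y_m = 191.65 − y_svg.

Shape 1 is a cubic bezier drawn with `<path>`. Its stroke #008000 means engrave at S200, F2390. After flipping Y the toolpath is (63.14,131.62) → (65.39,138.00) → (69.78,139.59) → (75.61,137.60) → (82.18,133.24) → (88.76,127.71) → (94.65,122.22) → (99.14,117.99) → (101.52,116.22).

Shape 2 is a cubic bezier drawn with `<path>`. Its stroke #ff8800 means score at S523, F2379. After flipping Y the toolpath is (92.05,59.90) → (94.19,64.48) → (99.54,65.10) → (107.09,62.58) → (115.82,57.74) → (124.72,51.41) → (132.77,44.42) → (138.96,37.59) → (142.26,31.74).

G21
G90
G00 X63.14 Y131.62
M4 S200
G1 X65.39 Y138.00 F2390
G1 X69.78 Y139.59 F2390
G1 X75.61 Y137.60 F2390
G1 X82.18 Y133.24 F2390
G1 X88.76 Y127.71 F2390
G1 X94.65 Y122.22 F2390
G1 X99.14 Y117.99 F2390
G1 X101.52 Y116.22 F2390
M5
G00 X92.05 Y59.90
M4 S523
G1 X94.19 Y64.48 F2379
G1 X99.54 Y65.10 F2379
G1 X107.09 Y62.58 F2379
G1 X115.82 Y57.74 F2379
G1 X124.72 Y51.41 F2379
G1 X132.77 Y44.42 F2379
G1 X138.96 Y37.59 F2379
G1 X142.26 Y31.74 F2379
M5
G00 X0.00 Y0.00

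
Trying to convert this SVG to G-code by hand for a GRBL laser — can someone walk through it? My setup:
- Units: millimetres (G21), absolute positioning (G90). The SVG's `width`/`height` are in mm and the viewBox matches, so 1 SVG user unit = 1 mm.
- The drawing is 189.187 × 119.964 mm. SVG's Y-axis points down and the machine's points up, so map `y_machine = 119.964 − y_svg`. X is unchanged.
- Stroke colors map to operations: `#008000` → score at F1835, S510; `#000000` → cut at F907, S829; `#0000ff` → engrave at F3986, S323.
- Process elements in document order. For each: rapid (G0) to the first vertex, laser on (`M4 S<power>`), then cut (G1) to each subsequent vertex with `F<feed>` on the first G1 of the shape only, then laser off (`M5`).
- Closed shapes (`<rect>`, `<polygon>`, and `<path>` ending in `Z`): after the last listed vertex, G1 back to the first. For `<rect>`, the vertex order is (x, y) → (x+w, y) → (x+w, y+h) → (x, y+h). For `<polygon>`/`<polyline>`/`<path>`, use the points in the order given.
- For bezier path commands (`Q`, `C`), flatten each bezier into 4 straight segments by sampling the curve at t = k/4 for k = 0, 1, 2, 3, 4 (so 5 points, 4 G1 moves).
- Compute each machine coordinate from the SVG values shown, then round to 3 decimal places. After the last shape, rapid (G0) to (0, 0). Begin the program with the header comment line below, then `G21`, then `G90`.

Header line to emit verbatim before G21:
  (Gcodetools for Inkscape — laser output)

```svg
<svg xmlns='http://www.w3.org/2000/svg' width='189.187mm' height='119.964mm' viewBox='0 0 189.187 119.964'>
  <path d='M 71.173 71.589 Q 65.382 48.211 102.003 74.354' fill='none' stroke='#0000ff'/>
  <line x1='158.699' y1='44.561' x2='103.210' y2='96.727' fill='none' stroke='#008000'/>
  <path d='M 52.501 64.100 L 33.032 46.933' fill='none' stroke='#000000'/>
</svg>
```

(Gcodetools for Inkscape — laser output)
G21
G90
G0 X71.173 Y48.375
M4 S323
G1 X70.928 Y56.969 F3986
G1 X75.985 Y59.373
G1 X86.343 Y55.586
G1 X102.003 Y45.610
M5
G0 X158.699 Y75.403
M4 S510
G1 X103.210 Y23.237 F1835
M5
G0 X52.501 Y55.864
M4 S829
G1 X33.032 Y73.031 F907
M5
G0 X0.000 Y0.000

1 u = 1 mm; y_m = 119.964 − y.

[1] `<path>` quadratic bezier, #0000ff→engrave S323 F3986: (71.173,48.375) → (70.928,56.969) → (75.985,59.373) → (86.343,55.586) → (102.003,45.610)

[2] `<line>` line segment, #008000→score S510 F1835: (158.699,75.403) → (103.210,23.237)

[3] `<path>` line segment, #000000→cut S829 F907: (52.501,55.864) → (33.032,73.031)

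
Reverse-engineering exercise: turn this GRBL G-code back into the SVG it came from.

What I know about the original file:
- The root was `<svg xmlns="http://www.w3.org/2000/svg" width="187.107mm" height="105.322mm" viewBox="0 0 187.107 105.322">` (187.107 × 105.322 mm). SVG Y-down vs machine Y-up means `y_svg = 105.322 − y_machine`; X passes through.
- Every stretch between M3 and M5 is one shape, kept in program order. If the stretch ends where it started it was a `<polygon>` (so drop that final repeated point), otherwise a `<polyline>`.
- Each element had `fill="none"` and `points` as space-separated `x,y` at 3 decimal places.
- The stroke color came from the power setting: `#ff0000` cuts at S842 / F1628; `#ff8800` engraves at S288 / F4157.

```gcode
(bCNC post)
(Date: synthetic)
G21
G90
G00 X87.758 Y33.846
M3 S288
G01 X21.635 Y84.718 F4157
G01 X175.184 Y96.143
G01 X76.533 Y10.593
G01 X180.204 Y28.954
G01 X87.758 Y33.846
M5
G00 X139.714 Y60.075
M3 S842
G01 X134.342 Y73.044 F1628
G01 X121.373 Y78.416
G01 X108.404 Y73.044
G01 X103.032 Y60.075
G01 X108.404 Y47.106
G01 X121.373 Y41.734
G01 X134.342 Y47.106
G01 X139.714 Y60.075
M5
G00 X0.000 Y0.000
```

<svg xmlns="http://www.w3.org/2000/svg" width="187.107mm" height="105.322mm" viewBox="0 0 187.107 105.322">
  <polygon points="87.758,71.476 21.635,20.604 175.184,9.179 76.533,94.729 180.204,76.368" fill="none" stroke="#ff8800"/>
  <polygon points="139.714,45.247 134.342,32.278 121.373,26.906 108.404,32.278 103.032,45.247 108.404,58.216 121.373,63.588 134.342,58.216" fill="none" stroke="#ff0000"/>
</svg>

y_svg = 105.322 − y_m.

[1] S288→`#ff8800` (engrave); closed run; points: 87.758,71.476 21.635,20.604 175.184,9.179 76.533,94.729 180.204,76.368

[2] S842→`#ff0000` (cut); closed run; points: 139.714,45.247 134.342,32.278 121.373,26.906 108.404,32.278 103.032,45.247 108.404,58.216 121.373,63.588 134.342,58.216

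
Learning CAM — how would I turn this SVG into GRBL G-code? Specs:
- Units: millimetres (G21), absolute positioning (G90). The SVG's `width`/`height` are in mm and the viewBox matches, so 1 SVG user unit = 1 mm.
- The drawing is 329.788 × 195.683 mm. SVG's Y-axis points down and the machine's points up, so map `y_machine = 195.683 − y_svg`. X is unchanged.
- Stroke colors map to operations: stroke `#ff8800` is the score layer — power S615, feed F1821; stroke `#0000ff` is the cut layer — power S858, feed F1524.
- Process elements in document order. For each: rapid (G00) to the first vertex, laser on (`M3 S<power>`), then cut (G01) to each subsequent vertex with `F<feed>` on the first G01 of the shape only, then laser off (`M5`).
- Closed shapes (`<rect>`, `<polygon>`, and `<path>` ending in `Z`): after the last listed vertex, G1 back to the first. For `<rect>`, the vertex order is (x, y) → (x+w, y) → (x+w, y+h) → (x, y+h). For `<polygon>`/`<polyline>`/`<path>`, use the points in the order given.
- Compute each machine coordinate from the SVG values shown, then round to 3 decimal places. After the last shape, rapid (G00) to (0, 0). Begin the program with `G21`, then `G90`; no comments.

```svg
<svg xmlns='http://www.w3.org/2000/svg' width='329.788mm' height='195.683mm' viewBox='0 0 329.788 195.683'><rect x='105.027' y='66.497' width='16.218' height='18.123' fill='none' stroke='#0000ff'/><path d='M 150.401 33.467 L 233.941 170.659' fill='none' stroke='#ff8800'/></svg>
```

G21
G90
G00 X105.027 Y129.186
M3 S858
G01 X121.245 Y129.186 F1524
G01 X121.245 Y111.063
G01 X105.027 Y111.063
G01 X105.027 Y129.186
M5
G00 X150.401 Y162.216
M3 S615
G01 X233.941 Y25.024 F1821
M5
G00 X0.000 Y0.000

viewBox `0 0 329.788 195.683` with mm width/height → 1 unit = 1 mm. Flip: y_m = 195.683 − y_svg.

**Shape 1** — `<rect>` rectangle, stroke `#0000ff` → cut (S858, F1524). Machine vertices: (105.027,129.186) → (121.245,129.186) → (121.245,111.063) → (105.027,111.063) → (105.027,129.186). Closed: final G1 returns to the first vertex.

**Shape 2** — `<path>` line segment, stroke `#ff8800` → score (S615, F1821). Machine vertices: (150.401,162.216) → (233.941,25.024). Open path.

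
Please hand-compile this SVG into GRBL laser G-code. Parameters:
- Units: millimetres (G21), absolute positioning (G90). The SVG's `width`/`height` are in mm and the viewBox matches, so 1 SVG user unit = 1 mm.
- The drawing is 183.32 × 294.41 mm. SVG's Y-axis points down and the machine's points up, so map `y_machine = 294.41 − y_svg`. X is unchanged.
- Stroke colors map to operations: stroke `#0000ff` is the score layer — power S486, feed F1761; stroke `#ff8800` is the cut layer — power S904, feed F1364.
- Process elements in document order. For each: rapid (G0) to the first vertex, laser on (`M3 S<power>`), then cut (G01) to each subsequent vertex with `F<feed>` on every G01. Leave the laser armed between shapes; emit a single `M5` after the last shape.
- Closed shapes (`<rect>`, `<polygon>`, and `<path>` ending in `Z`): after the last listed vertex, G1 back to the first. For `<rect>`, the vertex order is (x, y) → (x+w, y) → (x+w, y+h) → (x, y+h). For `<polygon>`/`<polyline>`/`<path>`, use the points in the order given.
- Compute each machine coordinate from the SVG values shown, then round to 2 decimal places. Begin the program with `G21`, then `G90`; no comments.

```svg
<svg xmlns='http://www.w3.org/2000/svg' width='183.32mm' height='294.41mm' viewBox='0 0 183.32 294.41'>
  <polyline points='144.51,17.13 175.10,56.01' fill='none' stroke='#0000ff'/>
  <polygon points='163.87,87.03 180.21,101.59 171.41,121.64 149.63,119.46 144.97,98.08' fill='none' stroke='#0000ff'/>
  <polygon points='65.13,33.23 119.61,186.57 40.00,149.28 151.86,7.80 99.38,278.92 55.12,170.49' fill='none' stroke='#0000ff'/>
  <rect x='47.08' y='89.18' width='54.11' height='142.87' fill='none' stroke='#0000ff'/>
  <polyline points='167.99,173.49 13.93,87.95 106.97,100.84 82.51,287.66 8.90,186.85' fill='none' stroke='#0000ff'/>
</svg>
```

viewBox `0 0 183.32 294.41` with mm width/height → 1 unit = 1 mm. Flip: y_m = 294.41 − y_svg.

**Shape 1** — `<polyline>` line segment, stroke `#0000ff` → score (S486, F1761). Machine vertices: (144.51,277.28) → (175.10,238.40). Open path.

**Shape 2** — `<polygon>` regular polygon, stroke `#0000ff` → score (S486, F1761). Machine vertices: (163.87,207.38) → (180.21,192.82) → (171.41,172.77) → (149.63,174.95) → (144.97,196.33) → (163.87,207.38). Closed: final G1 returns to the first vertex.

**Shape 3** — `<polygon>` closed polygon, stroke `#0000ff` → score (S486, F1761). Machine vertices: (65.13,261.18) → (119.61,107.84) → (40.00,145.13) → (151.86,286.61) → (99.38,15.49) → (55.12,123.92) → (65.13,261.18). Closed: final G1 returns to the first vertex.

**Shape 4** — `<rect>` rectangle, stroke `#0000ff` → score (S486, F1761). Machine vertices: (47.08,205.23) → (101.19,205.23) → (101.19,62.36) → (47.08,62.36) → (47.08,205.23). Closed: final G1 returns to the first vertex.

**Shape 5** — `<polyline>` open polyline, stroke `#0000ff` → score (S486, F1761). Machine vertices: (167.99,120.92) → (13.93,206.46) → (106.97,193.57) → (82.51,6.75) → (8.90,107.56). Open path.

G21
G90
G0 X144.51 Y277.28
M3 S486
G01 X175.10 Y238.40 F1761
G0 X163.87 Y207.38
M3 S486
G01 X180.21 Y192.82 F1761
G01 X171.41 Y172.77 F1761
G01 X149.63 Y174.95 F1761
G01 X144.97 Y196.33 F1761
G01 X163.87 Y207.38 F1761
G0 X65.13 Y261.18
M3 S486
G01 X119.61 Y107.84 F1761
G01 X40.00 Y145.13 F1761
G01 X151.86 Y286.61 F1761
G01 X99.38 Y15.49 F1761
G01 X55.12 Y123.92 F1761
G01 X65.13 Y261.18 F1761
G0 X47.08 Y205.23
M3 S486
G01 X101.19 Y205.23 F1761
G01 X101.19 Y62.36 F1761
G01 X47.08 Y62.36 F1761
G01 X47.08 Y205.23 F1761
G0 X167.99 Y120.92
M3 S486
G01 X13.93 Y206.46 F1761
G01 X106.97 Y193.57 F1761
G01 X82.51 Y6.75 F1761
G01 X8.90 Y107.56 F1761
M5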